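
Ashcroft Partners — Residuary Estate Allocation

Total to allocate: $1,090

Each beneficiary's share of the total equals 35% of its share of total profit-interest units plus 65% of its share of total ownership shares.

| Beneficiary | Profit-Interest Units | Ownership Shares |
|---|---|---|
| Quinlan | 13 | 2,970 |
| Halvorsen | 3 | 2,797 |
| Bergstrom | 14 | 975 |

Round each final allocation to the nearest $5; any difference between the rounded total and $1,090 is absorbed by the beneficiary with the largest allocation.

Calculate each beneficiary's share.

Quinlan: $480; Halvorsen: $330; Bergstrom: $280

Totals — profit-interest units 30, ownership shares 6,742.
Combined weights (35% profit-interest units + 65% ownership shares): Quinlan 0.4380; Halvorsen 0.3047; Bergstrom 0.2573.
Unrounded shares: Quinlan 477.43; Halvorsen 332.08; Bergstrom 280.49.
At nearest $5: Quinlan $475; Halvorsen $330; Bergstrom $280. Sum = $1,085.
Difference $1,090 − $1,085 = +$5 applied to largest allocation (Quinlan): Quinlan becomes $480.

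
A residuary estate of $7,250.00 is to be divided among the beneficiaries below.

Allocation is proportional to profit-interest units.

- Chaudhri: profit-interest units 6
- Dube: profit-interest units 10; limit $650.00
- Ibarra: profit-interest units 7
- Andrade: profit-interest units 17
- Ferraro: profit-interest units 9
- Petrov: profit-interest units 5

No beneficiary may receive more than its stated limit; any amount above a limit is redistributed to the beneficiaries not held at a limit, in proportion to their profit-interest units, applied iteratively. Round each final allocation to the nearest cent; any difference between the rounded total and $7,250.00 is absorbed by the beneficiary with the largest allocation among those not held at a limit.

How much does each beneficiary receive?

Total profit-interest units = 54.
Proportional shares (ignoring caps): Chaudhri 805.5556; Dube 1,342.5926; Ibarra 939.8148; Andrade 2,282.4074; Ferraro 1,208.3333; Petrov 671.2963.
Cap binds for Dube ($650.00); residual $6,600.00 reallocated over remaining profit-interest units 44.
Redistributed shares: Chaudhri 900.0000 → $900.00; Ibarra 1,050.0000 → $1,050.00; Andrade 2,550.0000 → $2,550.00; Ferraro 1,350.0000 → $1,350.00; Petrov 750.0000 → $750.00.

Chaudhri: $900.00 · Dube: $650.00 · Ibarra: $1,050.00 · Andrade: $2,550.00 · Ferraro: $1,350.00 · Petrov: $750.00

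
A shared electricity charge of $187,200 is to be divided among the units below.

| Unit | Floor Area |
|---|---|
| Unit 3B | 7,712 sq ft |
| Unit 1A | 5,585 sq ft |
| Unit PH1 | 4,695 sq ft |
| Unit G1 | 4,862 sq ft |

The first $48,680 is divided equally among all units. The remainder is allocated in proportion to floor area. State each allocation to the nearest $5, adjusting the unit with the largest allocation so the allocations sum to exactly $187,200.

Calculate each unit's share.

Equal tier: $48,680 ÷ 4 = $12,170 apiece.
Remainder $138,520 by floor area (total 22,854): Unit 3B 46,743.08 → $46,745; Unit 1A 33,851.15 → $33,850; Unit PH1 28,456.79 → $28,455; Unit G1 29,468.99 → $29,470.
Totals: Unit 3B $12,170 + $46,745 = $58,915; Unit 1A $12,170 + $33,850 = $46,020; Unit PH1 $12,170 + $28,455 = $40,625; Unit G1 $12,170 + $29,470 = $41,640.

Unit 3B: $58,915 · Unit 1A: $46,020 · Unit PH1: $40,625 · Unit G1: $41,640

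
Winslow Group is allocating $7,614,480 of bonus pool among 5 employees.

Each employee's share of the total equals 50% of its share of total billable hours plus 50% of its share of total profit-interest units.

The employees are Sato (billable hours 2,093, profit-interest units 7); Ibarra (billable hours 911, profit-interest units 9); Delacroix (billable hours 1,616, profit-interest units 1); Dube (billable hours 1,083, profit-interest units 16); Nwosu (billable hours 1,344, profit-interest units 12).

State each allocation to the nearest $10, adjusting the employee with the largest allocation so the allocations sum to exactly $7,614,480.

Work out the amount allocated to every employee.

Totals — billable hours 7,047, profit-interest units 45.
Combined weights (50% billable hours + 50% profit-interest units): Sato 0.2263; Ibarra 0.1646; Delacroix 0.1258; Dube 0.2546; Nwosu 0.2287.
Proportional shares: Sato 1,723,009.76; Ibarra 1,253,628.45; Delacroix 957,671.86; Dube 1,938,791.18; Nwosu 1,741,378.74.
After rounding ($10): Sato $1,723,010; Ibarra $1,253,630; Delacroix $957,670; Dube $1,938,790; Nwosu $1,741,380. Sum = $7,614,480.
Sum already equals the total — no adjustment.

Sato: $1,723,010; Ibarra: $1,253,630; Delacroix: $957,670; Dube: $1,938,790; Nwosu: $1,741,380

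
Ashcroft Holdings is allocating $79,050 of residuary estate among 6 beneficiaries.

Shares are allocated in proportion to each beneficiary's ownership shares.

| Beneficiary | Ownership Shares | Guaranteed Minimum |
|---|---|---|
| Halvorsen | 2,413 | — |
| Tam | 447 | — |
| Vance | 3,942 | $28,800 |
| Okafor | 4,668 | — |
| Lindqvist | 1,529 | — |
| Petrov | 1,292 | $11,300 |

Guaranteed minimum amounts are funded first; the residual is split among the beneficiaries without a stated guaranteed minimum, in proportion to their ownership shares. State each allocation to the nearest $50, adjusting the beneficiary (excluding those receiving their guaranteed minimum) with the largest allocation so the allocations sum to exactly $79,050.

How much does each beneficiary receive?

Guaranteed amounts: Vance $28,800; Petrov $11,300. Remaining pool $38,950.
Remaining pool split over remaining ownership shares 9,057: Halvorsen 10,377.21 → $10,400; Tam 1,922.34 → $1,900; Okafor 20,074.93 → $20,050; Lindqvist 6,575.53 → $6,600.

Halvorsen: $10,400; Tam: $1,900; Vance: $28,800; Okafor: $20,050; Lindqvist: $6,600; Petrov: $11,300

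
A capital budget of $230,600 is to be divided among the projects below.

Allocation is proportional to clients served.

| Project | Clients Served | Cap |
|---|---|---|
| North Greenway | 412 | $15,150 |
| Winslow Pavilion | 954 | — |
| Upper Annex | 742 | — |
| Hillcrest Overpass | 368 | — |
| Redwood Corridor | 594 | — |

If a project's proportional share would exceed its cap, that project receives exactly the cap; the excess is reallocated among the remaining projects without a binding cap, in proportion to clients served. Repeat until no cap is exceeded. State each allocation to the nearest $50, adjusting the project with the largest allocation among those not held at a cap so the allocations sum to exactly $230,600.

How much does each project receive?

Sum of clients served: 3,070.
Unconstrained shares: North Greenway 30,946.97; Winslow Pavilion 71,658.76; Upper Annex 55,734.59; Hillcrest Overpass 27,641.95; Redwood Corridor 44,617.72.
Capped: North Greenway ($15,150); remaining pool $215,450 reallocated over remaining clients served 2,658.
Redistributed shares: Winslow Pavilion 77,328.56 → $77,350; Upper Annex 60,144.43 → $60,150; Hillcrest Overpass 29,829.04 → $29,850; Redwood Corridor 48,147.97 → $48,150.
Rounding difference −$50 applied to Winslow Pavilion → $77,300.

North Greenway: $15,150 | Winslow Pavilion: $77,300 | Upper Annex: $60,150 | Hillcrest Overpass: $29,850 | Redwood Corridor: $48,150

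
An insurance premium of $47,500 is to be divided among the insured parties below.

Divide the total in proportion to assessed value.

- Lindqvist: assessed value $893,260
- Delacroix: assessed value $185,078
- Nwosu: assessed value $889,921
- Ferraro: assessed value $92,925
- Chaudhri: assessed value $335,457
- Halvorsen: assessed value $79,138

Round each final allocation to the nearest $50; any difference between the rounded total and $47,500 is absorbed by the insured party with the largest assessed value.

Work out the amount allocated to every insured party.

Assessed value total: 893,260 + 185,078 + 889,921 + 92,925 + 335,457 + 79,138 = 2,475,779.
Raw shares: Lindqvist 17,137.98; Delacroix 3,550.88; Nwosu 17,073.92; Ferraro 1,782.85; Chaudhri 6,436.04; Halvorsen 1,518.33.
Rounded to nearest $50: Lindqvist $17,150; Delacroix $3,550; Nwosu $17,050; Ferraro $1,800; Chaudhri $6,450; Halvorsen $1,500. Sum = $47,500.
No rounding difference to absorb.

Lindqvist: $17,150 | Delacroix: $3,550 | Nwosu: $17,050 | Ferraro: $1,800 | Chaudhri: $6,450 | Halvorsen: $1,500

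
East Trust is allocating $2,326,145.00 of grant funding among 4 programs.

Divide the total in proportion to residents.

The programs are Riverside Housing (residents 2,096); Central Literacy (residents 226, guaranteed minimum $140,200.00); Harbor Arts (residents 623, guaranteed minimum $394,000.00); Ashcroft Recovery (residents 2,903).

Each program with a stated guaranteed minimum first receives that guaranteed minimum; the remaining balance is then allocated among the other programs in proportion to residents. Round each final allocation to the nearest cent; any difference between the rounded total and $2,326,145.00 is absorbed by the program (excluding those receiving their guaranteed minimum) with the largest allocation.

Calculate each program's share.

Guaranteed amounts: Central Literacy $140,200.00; Harbor Arts $394,000.00. Residual $1,791,945.00.
Residual split over remaining residents 4,999: Riverside Housing 751,333.6107 → $751,333.61; Ashcroft Recovery 1,040,611.3893 → $1,040,611.39.

Riverside Housing: $751,333.61 · Central Literacy: $140,200.00 · Harbor Arts: $394,000.00 · Ashcroft Recovery: $1,040,611.39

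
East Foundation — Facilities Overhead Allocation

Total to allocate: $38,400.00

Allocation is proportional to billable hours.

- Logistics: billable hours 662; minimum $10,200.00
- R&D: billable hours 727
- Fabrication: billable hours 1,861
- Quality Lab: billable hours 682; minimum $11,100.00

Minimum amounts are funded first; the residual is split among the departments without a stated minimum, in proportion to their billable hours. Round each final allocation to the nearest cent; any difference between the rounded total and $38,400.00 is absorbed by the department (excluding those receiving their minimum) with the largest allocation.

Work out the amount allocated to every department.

Fund the minimums — Logistics $10,200.00; Quality Lab $11,100.00. Remaining pool $17,100.00.
Remaining pool split over remaining billable hours 2,588: R&D 4,803.5935 → $4,803.59; Fabrication 12,296.4065 → $12,296.41.

Logistics: $10,200.00 | R&D: $4,803.59 | Fabrication: $12,296.41 | Quality Lab: $11,100.00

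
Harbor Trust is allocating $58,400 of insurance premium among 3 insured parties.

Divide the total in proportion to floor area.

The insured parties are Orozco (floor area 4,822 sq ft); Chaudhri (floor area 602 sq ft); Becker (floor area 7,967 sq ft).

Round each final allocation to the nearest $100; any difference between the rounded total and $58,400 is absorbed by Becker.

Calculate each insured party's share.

Orozco: $21,000 · Chaudhri: $2,600 · Becker: $34,800

Floor area total: 13,391.
Unrounded shares: Orozco 4,822/13,391 × $58,400 = 21,029.41; Chaudhri 602/13,391 × $58,400 = 2,625.41; Becker 7,967/13,391 × $58,400 = 34,745.19.
Rounded to nearest $100: Orozco $21,000; Chaudhri $2,600; Becker $34,700. Sum = $58,300.
Difference $58,400 − $58,300 = +$100 applied to Becker: Becker becomes $34,800.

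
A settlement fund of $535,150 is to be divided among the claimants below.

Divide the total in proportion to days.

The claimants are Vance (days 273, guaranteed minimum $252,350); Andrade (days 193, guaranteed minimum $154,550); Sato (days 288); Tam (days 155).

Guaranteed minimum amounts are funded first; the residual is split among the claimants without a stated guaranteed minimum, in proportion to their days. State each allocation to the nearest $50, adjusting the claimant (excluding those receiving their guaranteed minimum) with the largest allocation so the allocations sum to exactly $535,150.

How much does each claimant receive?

Guaranteed amounts: Vance $252,350; Andrade $154,550. Balance $128,250.
Balance split over remaining days 443: Sato 83,376.98 → $83,400; Tam 44,873.02 → $44,850.

Vance: $252,350 | Andrade: $154,550 | Sato: $83,400 | Tam: $44,850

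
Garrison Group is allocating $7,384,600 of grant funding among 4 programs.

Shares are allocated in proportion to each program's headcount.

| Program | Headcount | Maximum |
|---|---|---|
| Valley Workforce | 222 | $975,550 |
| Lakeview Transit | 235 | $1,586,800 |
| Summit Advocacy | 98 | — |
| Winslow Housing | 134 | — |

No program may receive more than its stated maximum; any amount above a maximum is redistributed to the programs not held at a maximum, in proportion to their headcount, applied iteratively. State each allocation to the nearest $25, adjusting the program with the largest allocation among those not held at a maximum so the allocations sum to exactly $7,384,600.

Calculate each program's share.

Valley Workforce: $975,550 | Lakeview Transit: $1,586,800 | Summit Advocacy: $2,036,975 | Winslow Housing: $2,785,275

Sum of headcount: 689.
Pro-rata shares before constraints: Valley Workforce 2,379,363.13; Lakeview Transit 2,518,695.21; Summit Advocacy 1,050,349.49; Winslow Housing 1,436,192.16.
Capped: Valley Workforce ($975,550), Lakeview Transit ($1,586,800); residual $4,822,250 reallocated over remaining headcount 232.
Shares after redistribution: Summit Advocacy 2,036,984.91 → $2,036,975; Winslow Housing 2,785,265.09 → $2,785,275.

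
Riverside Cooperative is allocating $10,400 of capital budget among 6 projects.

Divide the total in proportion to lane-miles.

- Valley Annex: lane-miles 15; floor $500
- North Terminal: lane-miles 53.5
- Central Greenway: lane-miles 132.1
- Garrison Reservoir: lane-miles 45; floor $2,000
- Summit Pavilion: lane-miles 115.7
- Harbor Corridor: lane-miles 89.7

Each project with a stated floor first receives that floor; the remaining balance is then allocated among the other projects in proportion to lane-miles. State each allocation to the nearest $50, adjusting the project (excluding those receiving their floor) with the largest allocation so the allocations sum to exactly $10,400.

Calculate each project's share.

Valley Annex: $500; North Terminal: $1,100; Central Greenway: $2,650; Garrison Reservoir: $2,000; Summit Pavilion: $2,350; Harbor Corridor: $1,800

Guaranteed amounts: Valley Annex $500; Garrison Reservoir $2,000. Residual $7,900.
Residual split over remaining lane-miles 391: North Terminal 1,080.95 → $1,100; Central Greenway 2,669.03 → $2,650; Summit Pavilion 2,337.67 → $2,350; Harbor Corridor 1,812.35 → $1,800.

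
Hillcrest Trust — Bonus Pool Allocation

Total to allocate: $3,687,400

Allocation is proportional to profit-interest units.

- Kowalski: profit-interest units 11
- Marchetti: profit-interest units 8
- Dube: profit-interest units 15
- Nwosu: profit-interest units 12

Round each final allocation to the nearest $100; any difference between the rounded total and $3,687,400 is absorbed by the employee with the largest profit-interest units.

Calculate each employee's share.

Profit-interest units total: 11 + 8 + 15 + 12 = 46.
Raw shares: Kowalski 881,769.57; Marchetti 641,286.96; Dube 1,202,413.04; Nwosu 961,930.43.
Rounded to nearest $100: Kowalski $881,800; Marchetti $641,300; Dube $1,202,400; Nwosu $961,900. Sum = $3,687,400.
Sum already equals the total — no adjustment.

Kowalski: $881,800 · Marchetti: $641,300 · Dube: $1,202,400 · Nwosu: $961,900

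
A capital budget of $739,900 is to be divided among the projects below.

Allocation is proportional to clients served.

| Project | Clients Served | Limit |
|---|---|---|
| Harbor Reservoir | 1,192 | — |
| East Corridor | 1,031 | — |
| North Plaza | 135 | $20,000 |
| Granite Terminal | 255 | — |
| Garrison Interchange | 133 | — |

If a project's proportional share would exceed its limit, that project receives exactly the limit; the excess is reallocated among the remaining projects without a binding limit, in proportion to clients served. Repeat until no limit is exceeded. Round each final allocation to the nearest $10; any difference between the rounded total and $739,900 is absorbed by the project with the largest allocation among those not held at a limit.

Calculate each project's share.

Harbor Reservoir: $328,650 · East Corridor: $284,270 · North Plaza: $20,000 · Granite Terminal: $70,310 · Garrison Interchange: $36,670

Combined clients served = 2,746.
Pro-rata shares before constraints: Harbor Reservoir 321,180.19; East Corridor 277,799.31; North Plaza 36,375.27; Granite Terminal 68,708.85; Garrison Interchange 35,836.38.
Cap binds for North Plaza ($20,000); remaining pool $719,900 reallocated over remaining clients served 2,611.
Remaining shares: Harbor Reservoir 328,655.99 → $328,660; East Corridor 284,265.38 → $284,270; Granite Terminal 70,308.12 → $70,310; Garrison Interchange 36,670.51 → $36,670.
Rounding difference −$10 applied to Harbor Reservoir → $328,650.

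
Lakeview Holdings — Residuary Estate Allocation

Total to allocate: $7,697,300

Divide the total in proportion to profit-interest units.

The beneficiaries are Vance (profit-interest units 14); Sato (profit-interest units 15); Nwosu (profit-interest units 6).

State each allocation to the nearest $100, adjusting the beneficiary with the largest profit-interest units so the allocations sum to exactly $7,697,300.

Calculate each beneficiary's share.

Vance: $3,078,900; Sato: $3,298,900; Nwosu: $1,319,500

Combined profit-interest units = 35.
Unrounded shares: Vance 14/35 × $7,697,300 = 3,078,920.00; Sato 15/35 × $7,697,300 = 3,298,842.86; Nwosu 6/35 × $7,697,300 = 1,319,537.14.
After rounding ($100): Vance $3,078,900; Sato $3,298,800; Nwosu $1,319,500. Sum = $7,697,200.
Difference $7,697,300 − $7,697,200 = +$100 applied to largest profit-interest units (Sato): Sato becomes $3,298,900.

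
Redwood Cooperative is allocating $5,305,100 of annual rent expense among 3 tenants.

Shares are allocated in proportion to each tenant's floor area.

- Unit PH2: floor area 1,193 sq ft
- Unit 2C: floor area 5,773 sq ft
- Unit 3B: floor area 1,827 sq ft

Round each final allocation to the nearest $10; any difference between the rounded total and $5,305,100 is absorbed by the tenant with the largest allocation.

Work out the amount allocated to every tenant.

Floor area total: 8,793.
Unrounded shares: Unit PH2 1,193/8,793 × $5,305,100 = 719,775.31; Unit 2C 5,773/8,793 × $5,305,100 = 3,483,036.77; Unit 3B 1,827/8,793 × $5,305,100 = 1,102,287.92.
At nearest $10: Unit PH2 $719,780; Unit 2C $3,483,040; Unit 3B $1,102,290. Sum = $5,305,110.
Difference $5,305,100 − $5,305,110 = −$10 applied to largest allocation (Unit 2C): Unit 2C becomes $3,483,030.

Unit PH2: $719,780 | Unit 2C: $3,483,030 | Unit 3B: $1,102,290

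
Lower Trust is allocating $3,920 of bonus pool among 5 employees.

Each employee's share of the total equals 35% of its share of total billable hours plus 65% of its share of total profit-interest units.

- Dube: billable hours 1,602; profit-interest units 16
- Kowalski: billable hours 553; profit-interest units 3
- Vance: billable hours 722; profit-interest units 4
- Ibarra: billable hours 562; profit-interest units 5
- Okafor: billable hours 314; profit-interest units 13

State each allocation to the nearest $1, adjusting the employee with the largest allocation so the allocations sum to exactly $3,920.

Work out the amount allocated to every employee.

Totals — billable hours 3,753, profit-interest units 41.
Combined weights (35% billable hours + 65% profit-interest units): Dube 0.4031; Kowalski 0.0991; Vance 0.1307; Ibarra 0.1317; Okafor 0.2354.
Raw shares: Dube 1,579.99; Kowalski 388.60; Vance 512.53; Ibarra 516.18; Okafor 922.69.
At nearest $1: Dube $1,580; Kowalski $389; Vance $513; Ibarra $516; Okafor $923. Sum = $3,921.
Difference $3,920 − $3,921 = −$1 applied to largest allocation (Dube): Dube becomes $1,579.

Dube: $1,579 · Kowalski: $389 · Vance: $513 · Ibarra: $516 · Okafor: $923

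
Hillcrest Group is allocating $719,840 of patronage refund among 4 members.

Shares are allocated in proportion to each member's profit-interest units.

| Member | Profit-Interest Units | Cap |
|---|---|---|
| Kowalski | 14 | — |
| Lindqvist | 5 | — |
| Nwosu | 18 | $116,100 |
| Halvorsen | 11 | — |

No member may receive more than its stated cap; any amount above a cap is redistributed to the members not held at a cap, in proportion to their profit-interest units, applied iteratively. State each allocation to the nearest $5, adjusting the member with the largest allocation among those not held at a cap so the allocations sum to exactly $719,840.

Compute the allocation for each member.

Kowalski: $281,745 · Lindqvist: $100,625 · Nwosu: $116,100 · Halvorsen: $221,370

Combined profit-interest units = 48.
Proportional shares (ignoring caps): Kowalski 209,953.33; Lindqvist 74,983.33; Nwosu 269,940.00; Halvorsen 164,963.33.
Held at cap: Nwosu ($116,100); balance $603,740 reallocated over remaining profit-interest units 30.
Shares after redistribution: Kowalski 281,745.33 → $281,745; Lindqvist 100,623.33 → $100,625; Halvorsen 221,371.33 → $221,370.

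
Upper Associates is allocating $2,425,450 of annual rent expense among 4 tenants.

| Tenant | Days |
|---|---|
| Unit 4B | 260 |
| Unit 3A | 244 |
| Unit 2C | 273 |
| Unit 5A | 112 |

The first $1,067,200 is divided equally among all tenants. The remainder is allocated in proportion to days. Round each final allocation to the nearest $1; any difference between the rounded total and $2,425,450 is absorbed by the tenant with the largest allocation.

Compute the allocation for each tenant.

Unit 4B: $664,038 · Unit 3A: $639,593 · Unit 2C: $683,901 · Unit 5A: $437,918

First tranche $1,067,200 split equally: $266,800 each.
Remainder $1,358,250 by days (total 889): Unit 4B 397,238.47 → $397,238; Unit 3A 372,793.03 → $372,793; Unit 2C 417,100.39 → $417,100; Unit 5A 171,118.11 → $171,118.
Rounding difference +$1 on remainder applied to Unit 2C.
Totals: Unit 4B $266,800 + $397,238 = $664,038; Unit 3A $266,800 + $372,793 = $639,593; Unit 2C $266,800 + $417,101 = $683,901; Unit 5A $266,800 + $171,118 = $437,918.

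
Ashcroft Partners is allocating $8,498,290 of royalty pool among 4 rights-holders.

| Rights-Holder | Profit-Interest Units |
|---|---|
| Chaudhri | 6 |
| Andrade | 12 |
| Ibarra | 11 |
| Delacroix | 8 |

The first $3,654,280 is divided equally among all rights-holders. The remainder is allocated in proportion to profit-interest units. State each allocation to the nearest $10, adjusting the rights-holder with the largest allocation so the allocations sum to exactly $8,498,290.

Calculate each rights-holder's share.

Chaudhri: $1,699,090 | Andrade: $2,484,600 | Ibarra: $2,353,680 | Delacroix: $1,960,920

First tranche $3,654,280 split equally: $913,570 each.
Remainder $4,844,010 by profit-interest units (total 37): Chaudhri 785,515.14 → $785,520; Andrade 1,571,030.27 → $1,571,030; Ibarra 1,440,111.08 → $1,440,110; Delacroix 1,047,353.51 → $1,047,350.
Totals: Chaudhri $913,570 + $785,520 = $1,699,090; Andrade $913,570 + $1,571,030 = $2,484,600; Ibarra $913,570 + $1,440,110 = $2,353,680; Delacroix $913,570 + $1,047,350 = $1,960,920.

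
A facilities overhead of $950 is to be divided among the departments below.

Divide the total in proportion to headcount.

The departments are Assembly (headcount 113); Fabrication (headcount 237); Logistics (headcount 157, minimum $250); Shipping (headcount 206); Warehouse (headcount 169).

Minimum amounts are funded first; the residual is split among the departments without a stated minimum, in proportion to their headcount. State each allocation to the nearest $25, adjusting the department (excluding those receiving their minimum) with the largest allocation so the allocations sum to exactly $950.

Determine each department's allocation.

Minimums first: Logistics $250. Balance $700.
Balance split over remaining headcount 725: Assembly 109.10 → $100; Fabrication 228.83 → $225; Shipping 198.90 → $200; Warehouse 163.17 → $175.

Assembly: $100 | Fabrication: $225 | Logistics: $250 | Shipping: $200 | Warehouse: $175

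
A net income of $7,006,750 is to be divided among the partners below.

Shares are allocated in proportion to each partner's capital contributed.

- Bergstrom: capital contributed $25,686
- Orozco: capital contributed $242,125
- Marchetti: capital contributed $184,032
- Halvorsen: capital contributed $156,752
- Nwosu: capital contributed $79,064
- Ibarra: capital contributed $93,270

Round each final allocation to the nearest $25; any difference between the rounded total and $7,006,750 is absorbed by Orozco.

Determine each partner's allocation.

Bergstrom: $230,475; Orozco: $2,172,400; Marchetti: $1,651,200; Halvorsen: $1,406,425; Nwosu: $709,400; Ibarra: $836,850

Total capital contributed = 780,929.
Unrounded shares: Bergstrom 25,686/780,929 × $7,006,750 = 230,463.18; Orozco 242,125/780,929 × $7,006,750 = 2,172,424.57; Marchetti 184,032/780,929 × $7,006,750 = 1,651,195.20; Halvorsen 156,752/780,929 × $7,006,750 = 1,406,430.13; Nwosu 79,064/780,929 × $7,006,750 = 709,388.03; Ibarra 93,270/780,929 × $7,006,750 = 836,848.90.
At nearest $25: Bergstrom $230,475; Orozco $2,172,425; Marchetti $1,651,200; Halvorsen $1,406,425; Nwosu $709,400; Ibarra $836,850. Sum = $7,006,775.
Difference $7,006,750 − $7,006,775 = −$25 applied to Orozco: Orozco becomes $2,172,400.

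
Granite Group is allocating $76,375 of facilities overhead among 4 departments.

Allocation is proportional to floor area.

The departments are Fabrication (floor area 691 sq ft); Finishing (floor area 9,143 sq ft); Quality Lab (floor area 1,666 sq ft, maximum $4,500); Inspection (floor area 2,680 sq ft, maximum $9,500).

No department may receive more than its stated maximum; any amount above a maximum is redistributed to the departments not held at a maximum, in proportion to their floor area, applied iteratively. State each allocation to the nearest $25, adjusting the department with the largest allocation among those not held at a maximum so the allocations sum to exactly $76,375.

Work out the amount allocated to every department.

Fabrication: $4,375 · Finishing: $58,000 · Quality Lab: $4,500 · Inspection: $9,500

Sum of floor area: 14,180.
Proportional shares (ignoring caps): Fabrication 3,721.80; Finishing 49,245.18; Quality Lab 8,973.25; Inspection 14,434.77.
Capped: Quality Lab ($4,500), Inspection ($9,500); residual $62,375 reallocated over remaining floor area 9,834.
Remaining shares: Fabrication 4,382.87 → $4,375; Finishing 57,992.13 → $58,000.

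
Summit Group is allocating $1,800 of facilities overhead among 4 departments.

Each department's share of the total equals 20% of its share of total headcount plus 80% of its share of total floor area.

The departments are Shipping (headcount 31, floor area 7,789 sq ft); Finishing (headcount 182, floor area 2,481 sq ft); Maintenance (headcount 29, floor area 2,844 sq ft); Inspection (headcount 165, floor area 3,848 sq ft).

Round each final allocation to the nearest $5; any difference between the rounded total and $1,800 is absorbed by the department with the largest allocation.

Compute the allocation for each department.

Shipping: $690 | Finishing: $370 | Maintenance: $265 | Inspection: $475

Headcount total 407; floor area total 16,962.
Blended shares (20% headcount + 80% floor area): Shipping 0.3826; Finishing 0.2064; Maintenance 0.1484; Inspection 0.2626.
Pro-rata amounts: Shipping 688.67; Finishing 371.61; Maintenance 267.09; Inspection 472.62.
Rounded to nearest $5: Shipping $690; Finishing $370; Maintenance $265; Inspection $475. Sum = $1,800.
Rounded total matches; no reconciliation needed.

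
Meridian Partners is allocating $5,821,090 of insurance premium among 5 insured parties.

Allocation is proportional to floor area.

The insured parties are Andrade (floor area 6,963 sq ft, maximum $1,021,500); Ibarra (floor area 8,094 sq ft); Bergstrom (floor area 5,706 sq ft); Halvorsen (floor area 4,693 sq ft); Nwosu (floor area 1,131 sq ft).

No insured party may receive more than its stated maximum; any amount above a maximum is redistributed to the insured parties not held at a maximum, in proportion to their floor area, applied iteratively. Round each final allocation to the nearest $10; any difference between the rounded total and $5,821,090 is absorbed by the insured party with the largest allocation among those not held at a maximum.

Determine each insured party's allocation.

Andrade: $1,021,500 · Ibarra: $1,979,610 · Bergstrom: $1,395,560 · Halvorsen: $1,147,800 · Nwosu: $276,620

Combined floor area = 26,587.
Pro-rata shares before constraints: Andrade 1,524,513.85; Ibarra 1,772,140.61; Bergstrom 1,249,300.02; Halvorsen 1,027,508.76; Nwosu 247,626.76.
Capped: Andrade ($1,021,500); residual $4,799,590 reallocated over remaining floor area 19,624.
Remaining shares: Ibarra 1,979,610.76 → $1,979,610; Bergstrom 1,395,559.55 → $1,395,560; Halvorsen 1,147,802.48 → $1,147,800; Nwosu 276,617.22 → $276,620.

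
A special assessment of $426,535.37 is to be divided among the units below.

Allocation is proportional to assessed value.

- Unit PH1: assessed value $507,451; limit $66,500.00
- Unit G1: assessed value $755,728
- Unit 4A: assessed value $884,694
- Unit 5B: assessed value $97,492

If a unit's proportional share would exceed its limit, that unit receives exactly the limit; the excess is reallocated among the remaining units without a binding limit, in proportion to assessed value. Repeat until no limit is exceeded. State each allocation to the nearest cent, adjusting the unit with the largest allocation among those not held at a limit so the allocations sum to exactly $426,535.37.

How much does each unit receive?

Assessed value total: 2,245,365.
Unconstrained shares: Unit PH1 96,396.7106; Unit G1 143,560.0546; Unit 4A 168,058.7711; Unit 5B 18,519.8337.
Held at cap: Unit PH1 ($66,500.00); remaining pool $360,035.37 reallocated over remaining assessed value 1,737,914.
Remaining shares: Unit G1 156,560.5721 → $156,560.57; Unit 4A 183,277.8444 → $183,277.84; Unit 5B 20,196.9535 → $20,196.95.
Rounding difference +$0.01 applied to Unit 4A → $183,277.85.

Unit PH1: $66,500.00 · Unit G1: $156,560.57 · Unit 4A: $183,277.85 · Unit 5B: $20,196.95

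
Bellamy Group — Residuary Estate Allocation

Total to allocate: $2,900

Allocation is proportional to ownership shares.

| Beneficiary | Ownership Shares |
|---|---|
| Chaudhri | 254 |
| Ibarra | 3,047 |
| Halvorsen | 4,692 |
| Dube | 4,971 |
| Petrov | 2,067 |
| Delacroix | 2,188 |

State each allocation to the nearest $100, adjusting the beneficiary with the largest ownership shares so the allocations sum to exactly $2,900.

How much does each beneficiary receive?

Sum of ownership shares: 254 + 3,047 + 4,692 + 4,971 + 2,067 + 2,188 = 17,219.
Raw shares: Chaudhri 42.78; Ibarra 513.17; Halvorsen 790.22; Dube 837.21; Petrov 348.12; Delacroix 368.50.
At nearest $100: Chaudhri $0; Ibarra $500; Halvorsen $800; Dube $800; Petrov $300; Delacroix $400. Sum = $2,800.
Difference $2,900 − $2,800 = +$100 applied to largest ownership shares (Dube): Dube becomes $900.

Chaudhri: $0 · Ibarra: $500 · Halvorsen: $800 · Dube: $900 · Petrov: $300 · Delacroix: $400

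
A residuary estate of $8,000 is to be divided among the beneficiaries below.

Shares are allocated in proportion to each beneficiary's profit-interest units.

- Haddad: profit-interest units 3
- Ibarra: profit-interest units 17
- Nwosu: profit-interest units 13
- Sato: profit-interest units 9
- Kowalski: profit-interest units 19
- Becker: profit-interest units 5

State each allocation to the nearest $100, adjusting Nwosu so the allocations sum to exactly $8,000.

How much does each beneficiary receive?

Haddad: $400 · Ibarra: $2,100 · Nwosu: $1,500 · Sato: $1,100 · Kowalski: $2,300 · Becker: $600

Total profit-interest units = 66.
Pro-rata amounts: Haddad 3/66 × $8,000 = 363.64; Ibarra 17/66 × $8,000 = 2,060.61; Nwosu 13/66 × $8,000 = 1,575.76; Sato 9/66 × $8,000 = 1,090.91; Kowalski 19/66 × $8,000 = 2,303.03; Becker 5/66 × $8,000 = 606.06.
At nearest $100: Haddad $400; Ibarra $2,100; Nwosu $1,600; Sato $1,100; Kowalski $2,300; Becker $600. Sum = $8,100.
Difference $8,000 − $8,100 = −$100 applied to Nwosu: Nwosu becomes $1,500.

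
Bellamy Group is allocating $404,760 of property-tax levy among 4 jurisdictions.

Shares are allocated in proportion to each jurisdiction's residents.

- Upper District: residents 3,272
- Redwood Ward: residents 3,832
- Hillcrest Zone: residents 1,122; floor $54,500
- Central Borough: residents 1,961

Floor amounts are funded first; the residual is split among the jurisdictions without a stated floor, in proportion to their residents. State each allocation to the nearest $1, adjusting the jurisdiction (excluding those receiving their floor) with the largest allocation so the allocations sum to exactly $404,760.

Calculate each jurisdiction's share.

Minimums first: Hillcrest Zone $54,500. Residual $350,260.
Residual split over remaining residents 9,065: Upper District 126,425.89 → $126,426; Redwood Ward 148,063.58 → $148,064; Central Borough 75,770.53 → $75,771.
Rounding difference −$1 applied to Redwood Ward → $148,063.

Upper District: $126,426 | Redwood Ward: $148,063 | Hillcrest Zone: $54,500 | Central Borough: $75,771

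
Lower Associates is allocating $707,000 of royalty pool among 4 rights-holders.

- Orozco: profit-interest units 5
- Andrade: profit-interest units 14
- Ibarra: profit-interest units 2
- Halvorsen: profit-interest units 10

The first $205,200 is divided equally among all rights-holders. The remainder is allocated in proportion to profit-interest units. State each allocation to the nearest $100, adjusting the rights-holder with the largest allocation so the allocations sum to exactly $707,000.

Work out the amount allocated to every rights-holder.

Orozco: $132,200; Andrade: $277,900; Ibarra: $83,700; Halvorsen: $213,200

$205,200 shared equally gives $51,300 per rights-holder.
Remainder $501,800 by profit-interest units (total 31): Orozco 80,935.48 → $80,900; Andrade 226,619.35 → $226,600; Ibarra 32,374.19 → $32,400; Halvorsen 161,870.97 → $161,900.
Totals: Orozco $51,300 + $80,900 = $132,200; Andrade $51,300 + $226,600 = $277,900; Ibarra $51,300 + $32,400 = $83,700; Halvorsen $51,300 + $161,900 = $213,200.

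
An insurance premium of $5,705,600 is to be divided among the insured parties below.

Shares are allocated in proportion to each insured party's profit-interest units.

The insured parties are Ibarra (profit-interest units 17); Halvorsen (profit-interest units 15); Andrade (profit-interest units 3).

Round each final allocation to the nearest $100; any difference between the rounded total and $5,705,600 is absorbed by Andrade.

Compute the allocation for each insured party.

Ibarra: $2,771,300; Halvorsen: $2,445,300; Andrade: $489,000

Sum of profit-interest units: 35.
Raw shares: Ibarra 17/35 × $5,705,600 = 2,771,291.43; Halvorsen 15/35 × $5,705,600 = 2,445,257.14; Andrade 3/35 × $5,705,600 = 489,051.43.
At nearest $100: Ibarra $2,771,300; Halvorsen $2,445,300; Andrade $489,100. Sum = $5,705,700.
Difference $5,705,600 − $5,705,700 = −$100 applied to Andrade: Andrade becomes $489,000.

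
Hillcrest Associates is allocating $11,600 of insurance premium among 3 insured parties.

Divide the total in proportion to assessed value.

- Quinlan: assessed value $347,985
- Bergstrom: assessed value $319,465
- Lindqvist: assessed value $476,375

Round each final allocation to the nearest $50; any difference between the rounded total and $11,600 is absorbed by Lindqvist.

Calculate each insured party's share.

Sum of assessed value: 1,143,825.
Unrounded shares: Quinlan 347,985/1,143,825 × $11,600 = 3,529.06; Bergstrom 319,465/1,143,825 × $11,600 = 3,239.83; Lindqvist 476,375/1,143,825 × $11,600 = 4,831.11.
After rounding ($50): Quinlan $3,550; Bergstrom $3,250; Lindqvist $4,850. Sum = $11,650.
Difference $11,600 − $11,650 = −$50 applied to Lindqvist: Lindqvist becomes $4,800.

Quinlan: $3,550 · Bergstrom: $3,250 · Lindqvist: $4,800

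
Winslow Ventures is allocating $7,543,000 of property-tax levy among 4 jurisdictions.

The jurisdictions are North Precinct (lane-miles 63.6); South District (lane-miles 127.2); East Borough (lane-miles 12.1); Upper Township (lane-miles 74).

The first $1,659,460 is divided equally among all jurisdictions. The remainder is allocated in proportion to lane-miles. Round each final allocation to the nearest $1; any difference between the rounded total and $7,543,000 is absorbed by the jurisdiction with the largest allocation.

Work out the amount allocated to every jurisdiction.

First tranche $1,659,460 split equally: $414,865 each.
Remainder $5,883,540 by lane-miles (total 276.9): North Precinct 1,351,365.63 → $1,351,366; South District 2,702,731.27 → $2,702,731; East Borough 257,099.44 → $257,099; Upper Township 1,572,343.66 → $1,572,344.
Totals: North Precinct $414,865 + $1,351,366 = $1,766,231; South District $414,865 + $2,702,731 = $3,117,596; East Borough $414,865 + $257,099 = $671,964; Upper Township $414,865 + $1,572,344 = $1,987,209.

North Precinct: $1,766,231 · South District: $3,117,596 · East Borough: $671,964 · Upper Township: $1,987,209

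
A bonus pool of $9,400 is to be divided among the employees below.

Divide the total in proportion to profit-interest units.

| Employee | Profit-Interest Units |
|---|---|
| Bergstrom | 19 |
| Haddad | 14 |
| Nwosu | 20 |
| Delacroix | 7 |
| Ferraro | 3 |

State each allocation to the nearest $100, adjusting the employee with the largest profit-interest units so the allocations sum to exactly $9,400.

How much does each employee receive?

Profit-interest units total: 19 + 14 + 20 + 7 + 3 = 63.
Proportional shares: Bergstrom 2,834.92; Haddad 2,088.89; Nwosu 2,984.13; Delacroix 1,044.44; Ferraro 447.62.
Rounded to nearest $100: Bergstrom $2,800; Haddad $2,100; Nwosu $3,000; Delacroix $1,000; Ferraro $400. Sum = $9,300.
Difference $9,400 − $9,300 = +$100 applied to largest profit-interest units (Nwosu): Nwosu becomes $3,100.

Bergstrom: $2,800 | Haddad: $2,100 | Nwosu: $3,100 | Delacroix: $1,000 | Ferraro: $400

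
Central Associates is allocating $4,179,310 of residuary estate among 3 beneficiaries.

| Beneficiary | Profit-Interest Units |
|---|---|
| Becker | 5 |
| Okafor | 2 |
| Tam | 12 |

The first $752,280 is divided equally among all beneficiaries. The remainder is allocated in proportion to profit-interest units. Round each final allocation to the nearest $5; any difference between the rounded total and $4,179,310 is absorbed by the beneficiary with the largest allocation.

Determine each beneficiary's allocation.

Becker: $1,152,610 · Okafor: $611,500 · Tam: $2,415,200

First tranche $752,280 split equally: $250,760 each.
Remainder $3,427,030 by profit-interest units (total 19): Becker 901,850.00 → $901,850; Okafor 360,740.00 → $360,740; Tam 2,164,440.00 → $2,164,440.
Totals: Becker $250,760 + $901,850 = $1,152,610; Okafor $250,760 + $360,740 = $611,500; Tam $250,760 + $2,164,440 = $2,415,200.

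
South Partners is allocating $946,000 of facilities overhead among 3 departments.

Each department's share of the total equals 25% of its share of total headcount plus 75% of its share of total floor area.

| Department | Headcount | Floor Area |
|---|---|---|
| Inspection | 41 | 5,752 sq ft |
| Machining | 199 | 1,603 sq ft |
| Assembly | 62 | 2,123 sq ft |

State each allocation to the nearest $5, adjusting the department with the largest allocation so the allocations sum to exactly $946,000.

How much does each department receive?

Inspection: $462,690 · Machining: $275,835 · Assembly: $207,475

Headcount total 302; floor area total 9,478.
Blended shares (25% headcount + 75% floor area): Inspection 0.4891; Machining 0.2916; Assembly 0.2193.
Unrounded shares: Inspection 462,688.33; Machining 275,836.08; Assembly 207,475.59.
After rounding ($5): Inspection $462,690; Machining $275,835; Assembly $207,475. Sum = $946,000.
No rounding difference to absorb.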